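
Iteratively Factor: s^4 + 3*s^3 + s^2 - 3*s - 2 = (s + 2)*(s^3 + s^2 - s - 1) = (s + 1)*(s + 2)*(s^2 - 1) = (s + 1)^2*(s + 2)*(s - 1)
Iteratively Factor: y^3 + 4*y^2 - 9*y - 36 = (y - 3)*(y^2 + 7*y + 12) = (y - 3)*(y + 3)*(y + 4)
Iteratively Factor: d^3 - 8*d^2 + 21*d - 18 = (d - 2)*(d^2 - 6*d + 9) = (d - 3)*(d - 2)*(d - 3)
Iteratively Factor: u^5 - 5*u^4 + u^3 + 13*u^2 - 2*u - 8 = (u + 1)*(u^4 - 6*u^3 + 7*u^2 + 6*u - 8) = (u - 4)*(u + 1)*(u^3 - 2*u^2 - u + 2) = (u - 4)*(u - 1)*(u + 1)*(u^2 - u - 2) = (u - 4)*(u - 2)*(u - 1)*(u + 1)*(u + 1)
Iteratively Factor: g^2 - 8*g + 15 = (g - 3)*(g - 5)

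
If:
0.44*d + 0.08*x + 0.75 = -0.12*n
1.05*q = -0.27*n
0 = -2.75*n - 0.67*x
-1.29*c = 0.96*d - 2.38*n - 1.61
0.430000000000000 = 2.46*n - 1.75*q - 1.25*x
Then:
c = 2.60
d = -1.68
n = 0.05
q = -0.01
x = -0.22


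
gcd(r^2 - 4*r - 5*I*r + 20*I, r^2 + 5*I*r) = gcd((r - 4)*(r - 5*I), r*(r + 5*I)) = 1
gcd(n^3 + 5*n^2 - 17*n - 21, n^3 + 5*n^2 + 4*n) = n + 1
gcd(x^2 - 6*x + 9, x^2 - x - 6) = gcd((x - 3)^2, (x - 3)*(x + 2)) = x - 3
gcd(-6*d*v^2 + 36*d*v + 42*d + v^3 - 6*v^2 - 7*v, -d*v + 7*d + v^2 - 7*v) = v - 7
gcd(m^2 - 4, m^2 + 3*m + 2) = m + 2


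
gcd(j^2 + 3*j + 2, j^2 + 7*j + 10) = j + 2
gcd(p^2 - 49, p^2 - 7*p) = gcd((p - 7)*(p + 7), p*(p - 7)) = p - 7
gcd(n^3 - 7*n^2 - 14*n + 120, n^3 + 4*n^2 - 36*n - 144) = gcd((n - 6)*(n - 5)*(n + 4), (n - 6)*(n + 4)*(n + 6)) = n^2 - 2*n - 24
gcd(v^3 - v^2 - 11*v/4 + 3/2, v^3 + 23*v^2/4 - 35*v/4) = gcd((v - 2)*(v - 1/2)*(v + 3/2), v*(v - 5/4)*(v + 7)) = 1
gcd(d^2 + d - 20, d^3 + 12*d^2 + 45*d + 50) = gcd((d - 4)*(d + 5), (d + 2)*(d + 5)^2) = d + 5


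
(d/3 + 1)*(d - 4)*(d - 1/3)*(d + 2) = d^4/3 + 2*d^3/9 - 43*d^2/9 - 58*d/9 + 8/3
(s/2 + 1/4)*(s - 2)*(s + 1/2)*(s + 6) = s^4/2 + 5*s^3/2 - 31*s^2/8 - 11*s/2 - 3/2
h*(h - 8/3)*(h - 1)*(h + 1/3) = h^4 - 10*h^3/3 + 13*h^2/9 + 8*h/9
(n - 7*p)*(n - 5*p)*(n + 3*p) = n^3 - 9*n^2*p - n*p^2 + 105*p^3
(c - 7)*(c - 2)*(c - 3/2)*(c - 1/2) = c^4 - 11*c^3 + 131*c^2/4 - 139*c/4 + 21/2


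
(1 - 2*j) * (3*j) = -6*j^2 + 3*j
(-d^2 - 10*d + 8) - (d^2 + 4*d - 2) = -2*d^2 - 14*d + 10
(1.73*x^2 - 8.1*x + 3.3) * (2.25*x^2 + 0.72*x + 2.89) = 3.8925*x^4 - 16.9794*x^3 + 6.5927*x^2 - 21.033*x + 9.537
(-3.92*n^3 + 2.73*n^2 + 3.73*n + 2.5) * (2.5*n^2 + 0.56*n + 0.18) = -9.8*n^5 + 4.6298*n^4 + 10.1482*n^3 + 8.8302*n^2 + 2.0714*n + 0.45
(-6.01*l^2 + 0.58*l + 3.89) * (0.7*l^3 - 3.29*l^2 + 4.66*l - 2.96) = -4.207*l^5 + 20.1789*l^4 - 27.1918*l^3 + 7.6943*l^2 + 16.4106*l - 11.5144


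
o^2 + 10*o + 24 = (o + 4)*(o + 6)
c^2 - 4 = (c - 2)*(c + 2)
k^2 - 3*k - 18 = (k - 6)*(k + 3)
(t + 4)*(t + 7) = t^2 + 11*t + 28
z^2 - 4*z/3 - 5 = (z - 3)*(z + 5/3)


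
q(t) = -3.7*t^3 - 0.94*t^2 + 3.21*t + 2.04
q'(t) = -11.1*t^2 - 1.88*t + 3.21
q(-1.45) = 6.69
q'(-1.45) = -17.40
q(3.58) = -168.28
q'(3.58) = -145.78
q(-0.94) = 1.27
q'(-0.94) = -4.83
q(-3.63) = 154.98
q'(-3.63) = -136.23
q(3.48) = -154.11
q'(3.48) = -137.76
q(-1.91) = 18.26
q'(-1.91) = -33.69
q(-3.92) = 197.89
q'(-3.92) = -159.99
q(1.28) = -3.15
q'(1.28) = -17.38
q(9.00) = -2742.51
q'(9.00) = -912.81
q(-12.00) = 6221.76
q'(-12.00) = -1572.63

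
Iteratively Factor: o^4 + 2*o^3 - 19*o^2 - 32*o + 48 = (o - 4)*(o^3 + 6*o^2 + 5*o - 12) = (o - 4)*(o + 3)*(o^2 + 3*o - 4) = (o - 4)*(o + 3)*(o + 4)*(o - 1)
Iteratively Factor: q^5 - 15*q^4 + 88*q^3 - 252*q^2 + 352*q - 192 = (q - 2)*(q^4 - 13*q^3 + 62*q^2 - 128*q + 96) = (q - 4)*(q - 2)*(q^3 - 9*q^2 + 26*q - 24) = (q - 4)*(q - 2)^2*(q^2 - 7*q + 12) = (q - 4)^2*(q - 2)^2*(q - 3)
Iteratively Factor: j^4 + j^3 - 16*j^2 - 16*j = (j + 1)*(j^3 - 16*j) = j*(j + 1)*(j^2 - 16) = j*(j + 1)*(j + 4)*(j - 4)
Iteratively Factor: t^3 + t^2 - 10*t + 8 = (t - 2)*(t^2 + 3*t - 4) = (t - 2)*(t - 1)*(t + 4)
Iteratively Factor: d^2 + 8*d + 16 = (d + 4)*(d + 4)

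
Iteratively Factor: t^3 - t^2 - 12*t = (t - 4)*(t^2 + 3*t) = (t - 4)*(t + 3)*(t)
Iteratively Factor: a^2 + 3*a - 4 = (a - 1)*(a + 4)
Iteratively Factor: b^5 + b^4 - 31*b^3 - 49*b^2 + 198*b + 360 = (b + 2)*(b^4 - b^3 - 29*b^2 + 9*b + 180) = (b - 5)*(b + 2)*(b^3 + 4*b^2 - 9*b - 36) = (b - 5)*(b + 2)*(b + 3)*(b^2 + b - 12) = (b - 5)*(b - 3)*(b + 2)*(b + 3)*(b + 4)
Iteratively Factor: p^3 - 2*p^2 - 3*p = (p)*(p^2 - 2*p - 3) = p*(p - 3)*(p + 1)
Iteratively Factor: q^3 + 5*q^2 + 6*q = (q + 2)*(q^2 + 3*q) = q*(q + 2)*(q + 3)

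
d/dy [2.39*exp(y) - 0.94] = 2.39*exp(y)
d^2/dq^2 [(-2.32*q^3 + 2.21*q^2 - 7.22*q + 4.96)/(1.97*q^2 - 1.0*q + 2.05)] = (-33.234156*q^3 + 90.481074*q^2 + 57.82182*q - 41.16887)/(7.645373*q^6 - 11.6427*q^5 + 29.777535*q^4 - 25.231*q^3 + 30.986775*q^2 - 12.6075*q + 8.615125)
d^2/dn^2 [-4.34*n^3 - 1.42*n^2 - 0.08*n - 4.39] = -26.04*n - 2.84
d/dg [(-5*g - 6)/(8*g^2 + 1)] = (40*g^2 + 96*g - 5)/(64*g^4 + 16*g^2 + 1)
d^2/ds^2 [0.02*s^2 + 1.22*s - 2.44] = 0.0400000000000000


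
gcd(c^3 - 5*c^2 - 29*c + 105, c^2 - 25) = c + 5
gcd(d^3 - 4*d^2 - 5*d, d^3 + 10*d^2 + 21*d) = d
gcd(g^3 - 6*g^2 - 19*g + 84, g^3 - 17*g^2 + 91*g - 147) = g^2 - 10*g + 21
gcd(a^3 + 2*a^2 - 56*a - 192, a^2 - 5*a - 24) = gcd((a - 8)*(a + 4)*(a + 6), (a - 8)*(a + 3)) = a - 8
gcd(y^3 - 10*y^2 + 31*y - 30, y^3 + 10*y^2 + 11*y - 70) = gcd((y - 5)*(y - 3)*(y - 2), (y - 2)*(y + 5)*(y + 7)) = y - 2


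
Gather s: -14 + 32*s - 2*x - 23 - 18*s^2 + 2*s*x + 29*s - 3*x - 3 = -18*s^2 + s*(2*x + 61) - 5*x - 40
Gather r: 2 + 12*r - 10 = 12*r - 8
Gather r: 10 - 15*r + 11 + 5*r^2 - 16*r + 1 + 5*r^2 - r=10*r^2 - 32*r + 22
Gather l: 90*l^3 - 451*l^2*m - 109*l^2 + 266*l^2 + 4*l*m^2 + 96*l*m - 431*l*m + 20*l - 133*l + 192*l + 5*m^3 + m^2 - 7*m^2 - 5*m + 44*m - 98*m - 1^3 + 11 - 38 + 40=90*l^3 + l^2*(157 - 451*m) + l*(4*m^2 - 335*m + 79) + 5*m^3 - 6*m^2 - 59*m + 12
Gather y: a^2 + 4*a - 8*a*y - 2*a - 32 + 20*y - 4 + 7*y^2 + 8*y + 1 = a^2 + 2*a + 7*y^2 + y*(28 - 8*a) - 35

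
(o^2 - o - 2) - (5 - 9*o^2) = 10*o^2 - o - 7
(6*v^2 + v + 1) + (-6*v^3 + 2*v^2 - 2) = -6*v^3 + 8*v^2 + v - 1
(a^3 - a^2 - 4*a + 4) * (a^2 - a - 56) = a^5 - 2*a^4 - 59*a^3 + 64*a^2 + 220*a - 224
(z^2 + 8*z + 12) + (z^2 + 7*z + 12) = 2*z^2 + 15*z + 24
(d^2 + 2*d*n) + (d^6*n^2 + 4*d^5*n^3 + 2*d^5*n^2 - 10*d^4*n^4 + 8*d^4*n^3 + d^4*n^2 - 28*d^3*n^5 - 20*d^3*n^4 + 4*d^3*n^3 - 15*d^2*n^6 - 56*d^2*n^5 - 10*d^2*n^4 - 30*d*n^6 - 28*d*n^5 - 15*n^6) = d^6*n^2 + 4*d^5*n^3 + 2*d^5*n^2 - 10*d^4*n^4 + 8*d^4*n^3 + d^4*n^2 - 28*d^3*n^5 - 20*d^3*n^4 + 4*d^3*n^3 - 15*d^2*n^6 - 56*d^2*n^5 - 10*d^2*n^4 + d^2 - 30*d*n^6 - 28*d*n^5 + 2*d*n - 15*n^6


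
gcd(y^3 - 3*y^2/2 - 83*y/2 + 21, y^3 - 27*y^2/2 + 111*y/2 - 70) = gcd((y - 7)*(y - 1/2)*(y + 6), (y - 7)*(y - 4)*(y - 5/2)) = y - 7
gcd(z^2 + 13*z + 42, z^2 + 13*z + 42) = z^2 + 13*z + 42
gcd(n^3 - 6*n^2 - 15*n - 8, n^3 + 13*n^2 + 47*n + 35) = n + 1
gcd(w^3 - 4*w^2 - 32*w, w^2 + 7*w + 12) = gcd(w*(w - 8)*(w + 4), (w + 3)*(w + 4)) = w + 4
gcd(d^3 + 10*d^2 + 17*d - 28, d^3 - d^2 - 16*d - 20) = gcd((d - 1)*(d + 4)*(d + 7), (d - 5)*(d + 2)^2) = 1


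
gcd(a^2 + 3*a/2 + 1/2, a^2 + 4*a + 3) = a + 1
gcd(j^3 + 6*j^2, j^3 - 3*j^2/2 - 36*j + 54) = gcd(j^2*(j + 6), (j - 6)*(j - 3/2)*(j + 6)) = j + 6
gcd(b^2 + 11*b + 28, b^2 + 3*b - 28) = b + 7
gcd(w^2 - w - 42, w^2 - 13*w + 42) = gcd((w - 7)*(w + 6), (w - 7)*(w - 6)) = w - 7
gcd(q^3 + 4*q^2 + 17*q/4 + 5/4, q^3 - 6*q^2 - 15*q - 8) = q + 1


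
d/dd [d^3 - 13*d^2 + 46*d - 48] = 3*d^2 - 26*d + 46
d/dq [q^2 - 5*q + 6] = 2*q - 5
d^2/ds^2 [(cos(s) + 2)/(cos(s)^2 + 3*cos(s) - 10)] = (-9*(1 - cos(2*s))^2*cos(s)/4 - 5*(1 - cos(2*s))^2/4 - 241*cos(s)/2 - 63*cos(2*s) - 21*cos(3*s) + cos(5*s)/2 + 78)/((cos(s) - 2)^3*(cos(s) + 5)^3)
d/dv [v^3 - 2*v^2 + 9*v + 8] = 3*v^2 - 4*v + 9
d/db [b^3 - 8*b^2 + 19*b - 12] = 3*b^2 - 16*b + 19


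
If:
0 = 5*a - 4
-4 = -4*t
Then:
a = 4/5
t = 1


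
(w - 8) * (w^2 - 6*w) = w^3 - 14*w^2 + 48*w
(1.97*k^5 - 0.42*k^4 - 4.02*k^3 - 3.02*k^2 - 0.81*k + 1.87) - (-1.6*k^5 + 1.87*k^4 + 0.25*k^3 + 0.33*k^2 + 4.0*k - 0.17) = 3.57*k^5 - 2.29*k^4 - 4.27*k^3 - 3.35*k^2 - 4.81*k + 2.04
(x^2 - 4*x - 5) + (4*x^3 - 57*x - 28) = 4*x^3 + x^2 - 61*x - 33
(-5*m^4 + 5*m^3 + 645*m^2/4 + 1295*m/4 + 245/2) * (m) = -5*m^5 + 5*m^4 + 645*m^3/4 + 1295*m^2/4 + 245*m/2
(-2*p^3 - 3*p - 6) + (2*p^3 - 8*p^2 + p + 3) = -8*p^2 - 2*p - 3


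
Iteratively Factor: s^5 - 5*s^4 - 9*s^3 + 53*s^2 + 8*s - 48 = (s - 4)*(s^4 - s^3 - 13*s^2 + s + 12) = (s - 4)*(s + 3)*(s^3 - 4*s^2 - s + 4) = (s - 4)^2*(s + 3)*(s^2 - 1) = (s - 4)^2*(s + 1)*(s + 3)*(s - 1)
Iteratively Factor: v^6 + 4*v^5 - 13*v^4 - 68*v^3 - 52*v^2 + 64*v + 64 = (v + 2)*(v^5 + 2*v^4 - 17*v^3 - 34*v^2 + 16*v + 32) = (v - 4)*(v + 2)*(v^4 + 6*v^3 + 7*v^2 - 6*v - 8) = (v - 4)*(v + 2)*(v + 4)*(v^3 + 2*v^2 - v - 2) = (v - 4)*(v + 1)*(v + 2)*(v + 4)*(v^2 + v - 2) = (v - 4)*(v - 1)*(v + 1)*(v + 2)*(v + 4)*(v + 2)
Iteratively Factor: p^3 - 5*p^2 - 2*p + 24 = (p + 2)*(p^2 - 7*p + 12) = (p - 4)*(p + 2)*(p - 3)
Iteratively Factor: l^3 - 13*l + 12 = (l - 3)*(l^2 + 3*l - 4) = (l - 3)*(l + 4)*(l - 1)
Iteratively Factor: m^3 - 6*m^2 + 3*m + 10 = (m + 1)*(m^2 - 7*m + 10) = (m - 2)*(m + 1)*(m - 5)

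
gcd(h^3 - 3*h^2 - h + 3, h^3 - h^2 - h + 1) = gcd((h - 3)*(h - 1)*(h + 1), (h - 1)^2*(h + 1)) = h^2 - 1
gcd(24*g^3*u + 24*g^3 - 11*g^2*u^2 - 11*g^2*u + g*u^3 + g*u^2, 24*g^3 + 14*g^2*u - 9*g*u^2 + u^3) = 1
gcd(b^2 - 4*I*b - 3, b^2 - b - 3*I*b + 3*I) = b - 3*I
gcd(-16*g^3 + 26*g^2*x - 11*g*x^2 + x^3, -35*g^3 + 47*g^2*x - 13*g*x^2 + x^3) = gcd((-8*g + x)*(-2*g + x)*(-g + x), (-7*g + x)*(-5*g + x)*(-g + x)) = -g + x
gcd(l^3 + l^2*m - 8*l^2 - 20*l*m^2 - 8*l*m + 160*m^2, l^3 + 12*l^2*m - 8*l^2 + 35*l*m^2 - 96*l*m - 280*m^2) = l^2 + 5*l*m - 8*l - 40*m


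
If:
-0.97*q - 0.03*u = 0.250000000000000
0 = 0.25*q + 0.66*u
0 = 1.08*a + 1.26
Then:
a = -1.17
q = -0.26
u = 0.10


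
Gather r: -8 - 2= -10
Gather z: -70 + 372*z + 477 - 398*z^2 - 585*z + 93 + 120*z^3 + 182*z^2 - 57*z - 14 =120*z^3 - 216*z^2 - 270*z + 486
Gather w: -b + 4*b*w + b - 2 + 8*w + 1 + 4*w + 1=w*(4*b + 12)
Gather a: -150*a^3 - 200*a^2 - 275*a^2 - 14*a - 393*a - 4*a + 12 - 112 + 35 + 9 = -150*a^3 - 475*a^2 - 411*a - 56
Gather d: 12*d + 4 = 12*d + 4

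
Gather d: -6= -6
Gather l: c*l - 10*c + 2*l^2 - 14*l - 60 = -10*c + 2*l^2 + l*(c - 14) - 60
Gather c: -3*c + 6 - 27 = -3*c - 21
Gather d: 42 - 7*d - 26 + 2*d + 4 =20 - 5*d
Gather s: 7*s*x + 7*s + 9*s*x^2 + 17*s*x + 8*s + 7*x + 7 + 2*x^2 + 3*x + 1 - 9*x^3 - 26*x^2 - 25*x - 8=s*(9*x^2 + 24*x + 15) - 9*x^3 - 24*x^2 - 15*x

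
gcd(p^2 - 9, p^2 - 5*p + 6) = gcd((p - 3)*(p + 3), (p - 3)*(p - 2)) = p - 3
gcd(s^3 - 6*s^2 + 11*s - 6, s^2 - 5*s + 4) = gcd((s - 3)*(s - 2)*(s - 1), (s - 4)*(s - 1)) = s - 1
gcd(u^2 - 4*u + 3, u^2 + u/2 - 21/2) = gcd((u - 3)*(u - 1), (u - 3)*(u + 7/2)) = u - 3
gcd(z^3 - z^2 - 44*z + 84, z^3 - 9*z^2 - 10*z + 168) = z - 6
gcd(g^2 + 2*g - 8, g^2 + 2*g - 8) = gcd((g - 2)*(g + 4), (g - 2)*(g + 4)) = g^2 + 2*g - 8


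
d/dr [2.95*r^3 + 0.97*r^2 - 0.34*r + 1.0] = 8.85*r^2 + 1.94*r - 0.34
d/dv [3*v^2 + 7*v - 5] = 6*v + 7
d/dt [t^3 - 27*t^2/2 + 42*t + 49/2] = 3*t^2 - 27*t + 42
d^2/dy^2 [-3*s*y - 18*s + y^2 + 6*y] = 2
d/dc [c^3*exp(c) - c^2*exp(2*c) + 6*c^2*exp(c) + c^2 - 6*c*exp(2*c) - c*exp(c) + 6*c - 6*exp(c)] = c^3*exp(c) - 2*c^2*exp(2*c) + 9*c^2*exp(c) - 14*c*exp(2*c) + 11*c*exp(c) + 2*c - 6*exp(2*c) - 7*exp(c) + 6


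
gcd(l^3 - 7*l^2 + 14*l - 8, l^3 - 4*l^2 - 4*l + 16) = l^2 - 6*l + 8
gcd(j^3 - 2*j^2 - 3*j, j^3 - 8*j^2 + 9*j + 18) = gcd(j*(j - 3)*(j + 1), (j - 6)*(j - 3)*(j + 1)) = j^2 - 2*j - 3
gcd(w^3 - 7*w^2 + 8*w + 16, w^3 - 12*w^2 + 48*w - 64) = w^2 - 8*w + 16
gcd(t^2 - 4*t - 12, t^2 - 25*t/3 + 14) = t - 6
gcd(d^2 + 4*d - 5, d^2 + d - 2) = d - 1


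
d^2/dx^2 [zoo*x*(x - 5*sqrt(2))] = nan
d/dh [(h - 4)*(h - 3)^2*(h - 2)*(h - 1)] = 5*h^4 - 52*h^3 + 195*h^2 - 310*h + 174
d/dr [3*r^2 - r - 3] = 6*r - 1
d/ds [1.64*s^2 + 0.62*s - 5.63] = 3.28*s + 0.62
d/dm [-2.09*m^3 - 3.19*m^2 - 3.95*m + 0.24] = -6.27*m^2 - 6.38*m - 3.95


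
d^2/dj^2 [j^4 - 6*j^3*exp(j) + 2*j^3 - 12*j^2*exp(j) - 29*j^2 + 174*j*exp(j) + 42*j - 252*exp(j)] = -6*j^3*exp(j) - 48*j^2*exp(j) + 12*j^2 + 90*j*exp(j) + 12*j + 72*exp(j) - 58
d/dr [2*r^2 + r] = 4*r + 1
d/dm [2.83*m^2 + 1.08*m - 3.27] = 5.66*m + 1.08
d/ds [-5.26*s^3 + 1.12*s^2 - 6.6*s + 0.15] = -15.78*s^2 + 2.24*s - 6.6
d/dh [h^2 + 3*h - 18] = 2*h + 3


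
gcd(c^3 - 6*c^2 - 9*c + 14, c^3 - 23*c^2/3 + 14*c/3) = c - 7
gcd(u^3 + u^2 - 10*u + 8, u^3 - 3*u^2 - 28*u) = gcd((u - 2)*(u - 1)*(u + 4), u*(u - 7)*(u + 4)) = u + 4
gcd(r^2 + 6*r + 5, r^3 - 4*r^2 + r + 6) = r + 1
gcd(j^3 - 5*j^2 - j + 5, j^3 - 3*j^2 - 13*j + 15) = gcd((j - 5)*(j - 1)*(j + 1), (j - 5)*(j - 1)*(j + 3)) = j^2 - 6*j + 5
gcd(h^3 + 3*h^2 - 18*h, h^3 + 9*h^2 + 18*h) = h^2 + 6*h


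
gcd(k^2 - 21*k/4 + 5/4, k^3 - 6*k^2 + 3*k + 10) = k - 5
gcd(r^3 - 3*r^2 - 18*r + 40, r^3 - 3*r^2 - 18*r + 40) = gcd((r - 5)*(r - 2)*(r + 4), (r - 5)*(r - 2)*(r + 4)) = r^3 - 3*r^2 - 18*r + 40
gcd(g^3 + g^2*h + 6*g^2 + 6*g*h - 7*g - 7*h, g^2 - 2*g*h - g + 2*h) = g - 1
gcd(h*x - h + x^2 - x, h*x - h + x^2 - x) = h*x - h + x^2 - x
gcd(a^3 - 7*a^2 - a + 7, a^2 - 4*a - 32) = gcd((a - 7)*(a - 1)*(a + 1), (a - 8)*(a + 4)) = 1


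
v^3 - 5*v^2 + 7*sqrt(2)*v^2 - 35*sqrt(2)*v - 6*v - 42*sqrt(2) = (v - 6)*(v + 1)*(v + 7*sqrt(2))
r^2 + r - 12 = (r - 3)*(r + 4)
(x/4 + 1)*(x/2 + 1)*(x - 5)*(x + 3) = x^4/8 + x^3/2 - 19*x^2/8 - 53*x/4 - 15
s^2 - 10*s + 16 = (s - 8)*(s - 2)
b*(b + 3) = b^2 + 3*b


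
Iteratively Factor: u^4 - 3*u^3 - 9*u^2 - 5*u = (u - 5)*(u^3 + 2*u^2 + u) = (u - 5)*(u + 1)*(u^2 + u) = (u - 5)*(u + 1)^2*(u)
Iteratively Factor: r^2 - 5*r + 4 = (r - 1)*(r - 4)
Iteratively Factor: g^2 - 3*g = (g - 3)*(g)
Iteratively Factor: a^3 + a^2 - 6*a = (a + 3)*(a^2 - 2*a) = (a - 2)*(a + 3)*(a)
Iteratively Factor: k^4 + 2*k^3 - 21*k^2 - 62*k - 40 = (k + 2)*(k^3 - 21*k - 20) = (k + 1)*(k + 2)*(k^2 - k - 20) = (k - 5)*(k + 1)*(k + 2)*(k + 4)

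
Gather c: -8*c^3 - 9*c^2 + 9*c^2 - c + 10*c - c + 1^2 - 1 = -8*c^3 + 8*c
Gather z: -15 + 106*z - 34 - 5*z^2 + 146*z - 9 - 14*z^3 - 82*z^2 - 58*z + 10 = -14*z^3 - 87*z^2 + 194*z - 48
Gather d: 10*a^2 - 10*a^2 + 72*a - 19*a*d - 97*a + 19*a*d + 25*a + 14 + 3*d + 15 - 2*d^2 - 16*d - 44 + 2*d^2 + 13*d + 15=0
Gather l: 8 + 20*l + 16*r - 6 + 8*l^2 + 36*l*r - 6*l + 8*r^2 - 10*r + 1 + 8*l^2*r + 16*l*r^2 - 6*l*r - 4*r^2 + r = l^2*(8*r + 8) + l*(16*r^2 + 30*r + 14) + 4*r^2 + 7*r + 3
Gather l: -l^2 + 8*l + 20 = -l^2 + 8*l + 20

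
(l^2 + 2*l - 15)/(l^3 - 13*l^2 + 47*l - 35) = (l^2 + 2*l - 15)/(l^3 - 13*l^2 + 47*l - 35)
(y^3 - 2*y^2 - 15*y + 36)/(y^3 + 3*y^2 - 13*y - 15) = (y^2 + y - 12)/(y^2 + 6*y + 5)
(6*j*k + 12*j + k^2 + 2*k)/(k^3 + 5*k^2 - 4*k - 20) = (6*j + k)/(k^2 + 3*k - 10)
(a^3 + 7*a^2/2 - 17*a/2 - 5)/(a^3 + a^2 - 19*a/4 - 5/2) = 2*(a + 5)/(2*a + 5)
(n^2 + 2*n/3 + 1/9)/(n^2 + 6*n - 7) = (9*n^2 + 6*n + 1)/(9*(n^2 + 6*n - 7))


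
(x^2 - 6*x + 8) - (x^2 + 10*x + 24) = -16*x - 16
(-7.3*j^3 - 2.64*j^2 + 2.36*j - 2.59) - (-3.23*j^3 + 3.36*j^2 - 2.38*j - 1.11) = -4.07*j^3 - 6.0*j^2 + 4.74*j - 1.48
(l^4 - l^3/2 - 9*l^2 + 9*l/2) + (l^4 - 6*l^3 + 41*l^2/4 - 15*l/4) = 2*l^4 - 13*l^3/2 + 5*l^2/4 + 3*l/4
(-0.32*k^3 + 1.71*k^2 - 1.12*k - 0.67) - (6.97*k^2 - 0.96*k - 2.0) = -0.32*k^3 - 5.26*k^2 - 0.16*k + 1.33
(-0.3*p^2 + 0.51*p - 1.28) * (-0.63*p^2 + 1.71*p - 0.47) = 0.189*p^4 - 0.8343*p^3 + 1.8195*p^2 - 2.4285*p + 0.6016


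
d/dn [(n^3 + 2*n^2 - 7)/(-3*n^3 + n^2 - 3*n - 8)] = (7*n^4 - 6*n^3 - 93*n^2 - 18*n - 21)/(9*n^6 - 6*n^5 + 19*n^4 + 42*n^3 - 7*n^2 + 48*n + 64)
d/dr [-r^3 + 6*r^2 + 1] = 3*r*(4 - r)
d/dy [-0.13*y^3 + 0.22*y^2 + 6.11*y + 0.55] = -0.39*y^2 + 0.44*y + 6.11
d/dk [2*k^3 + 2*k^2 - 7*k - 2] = 6*k^2 + 4*k - 7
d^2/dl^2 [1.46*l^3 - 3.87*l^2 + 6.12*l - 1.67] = 8.76*l - 7.74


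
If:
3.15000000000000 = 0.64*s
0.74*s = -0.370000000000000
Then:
No Solution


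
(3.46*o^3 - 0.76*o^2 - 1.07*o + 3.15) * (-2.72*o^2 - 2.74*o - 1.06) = -9.4112*o^5 - 7.4132*o^4 + 1.3252*o^3 - 4.8306*o^2 - 7.4968*o - 3.339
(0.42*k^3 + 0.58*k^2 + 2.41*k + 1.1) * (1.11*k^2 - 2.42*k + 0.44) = 0.4662*k^5 - 0.3726*k^4 + 1.4563*k^3 - 4.356*k^2 - 1.6016*k + 0.484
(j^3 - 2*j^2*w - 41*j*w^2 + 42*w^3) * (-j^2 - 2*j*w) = -j^5 + 45*j^3*w^2 + 40*j^2*w^3 - 84*j*w^4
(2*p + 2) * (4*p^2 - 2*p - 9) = 8*p^3 + 4*p^2 - 22*p - 18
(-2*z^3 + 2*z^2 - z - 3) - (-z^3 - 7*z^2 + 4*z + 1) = -z^3 + 9*z^2 - 5*z - 4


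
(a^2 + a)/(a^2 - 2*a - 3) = a/(a - 3)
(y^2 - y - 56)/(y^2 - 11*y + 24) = (y + 7)/(y - 3)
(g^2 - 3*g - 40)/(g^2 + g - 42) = (g^2 - 3*g - 40)/(g^2 + g - 42)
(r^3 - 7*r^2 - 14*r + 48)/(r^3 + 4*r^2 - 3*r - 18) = (r - 8)/(r + 3)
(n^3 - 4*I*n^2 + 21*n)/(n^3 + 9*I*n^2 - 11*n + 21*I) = n*(n - 7*I)/(n^2 + 6*I*n + 7)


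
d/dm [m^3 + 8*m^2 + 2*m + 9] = 3*m^2 + 16*m + 2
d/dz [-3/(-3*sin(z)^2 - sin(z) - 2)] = -3*(6*sin(z) + 1)*cos(z)/(3*sin(z)^2 + sin(z) + 2)^2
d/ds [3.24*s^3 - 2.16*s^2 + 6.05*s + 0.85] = 9.72*s^2 - 4.32*s + 6.05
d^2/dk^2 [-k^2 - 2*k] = -2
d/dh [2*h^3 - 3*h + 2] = 6*h^2 - 3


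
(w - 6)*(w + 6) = w^2 - 36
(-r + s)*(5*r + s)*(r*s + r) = -5*r^3*s - 5*r^3 + 4*r^2*s^2 + 4*r^2*s + r*s^3 + r*s^2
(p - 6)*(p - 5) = p^2 - 11*p + 30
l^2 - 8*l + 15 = (l - 5)*(l - 3)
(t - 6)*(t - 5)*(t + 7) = t^3 - 4*t^2 - 47*t + 210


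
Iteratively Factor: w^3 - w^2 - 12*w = (w + 3)*(w^2 - 4*w) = w*(w + 3)*(w - 4)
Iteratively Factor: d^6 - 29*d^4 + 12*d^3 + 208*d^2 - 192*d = (d - 4)*(d^5 + 4*d^4 - 13*d^3 - 40*d^2 + 48*d) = (d - 4)*(d - 1)*(d^4 + 5*d^3 - 8*d^2 - 48*d) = d*(d - 4)*(d - 1)*(d^3 + 5*d^2 - 8*d - 48) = d*(d - 4)*(d - 1)*(d + 4)*(d^2 + d - 12) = d*(d - 4)*(d - 3)*(d - 1)*(d + 4)*(d + 4)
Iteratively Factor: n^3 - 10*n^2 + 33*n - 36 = (n - 3)*(n^2 - 7*n + 12) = (n - 4)*(n - 3)*(n - 3)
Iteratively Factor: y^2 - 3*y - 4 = (y + 1)*(y - 4)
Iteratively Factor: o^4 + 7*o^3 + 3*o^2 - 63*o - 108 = (o + 3)*(o^3 + 4*o^2 - 9*o - 36) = (o + 3)*(o + 4)*(o^2 - 9) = (o + 3)^2*(o + 4)*(o - 3)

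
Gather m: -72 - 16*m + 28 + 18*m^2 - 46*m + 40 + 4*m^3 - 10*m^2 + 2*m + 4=4*m^3 + 8*m^2 - 60*m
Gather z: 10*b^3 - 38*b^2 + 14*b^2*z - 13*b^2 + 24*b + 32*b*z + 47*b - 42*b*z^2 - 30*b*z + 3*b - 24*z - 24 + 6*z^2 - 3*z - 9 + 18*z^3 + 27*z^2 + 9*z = 10*b^3 - 51*b^2 + 74*b + 18*z^3 + z^2*(33 - 42*b) + z*(14*b^2 + 2*b - 18) - 33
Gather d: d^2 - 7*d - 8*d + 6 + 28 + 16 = d^2 - 15*d + 50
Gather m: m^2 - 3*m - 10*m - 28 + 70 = m^2 - 13*m + 42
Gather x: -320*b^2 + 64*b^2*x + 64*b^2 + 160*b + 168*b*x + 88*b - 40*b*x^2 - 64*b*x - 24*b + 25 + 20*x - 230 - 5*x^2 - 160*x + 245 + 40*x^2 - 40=-256*b^2 + 224*b + x^2*(35 - 40*b) + x*(64*b^2 + 104*b - 140)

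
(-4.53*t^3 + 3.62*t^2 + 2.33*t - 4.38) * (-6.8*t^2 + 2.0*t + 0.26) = 30.804*t^5 - 33.676*t^4 - 9.7818*t^3 + 35.3852*t^2 - 8.1542*t - 1.1388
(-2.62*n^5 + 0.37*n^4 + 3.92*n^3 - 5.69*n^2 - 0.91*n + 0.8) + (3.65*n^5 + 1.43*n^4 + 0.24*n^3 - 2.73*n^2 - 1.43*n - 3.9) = 1.03*n^5 + 1.8*n^4 + 4.16*n^3 - 8.42*n^2 - 2.34*n - 3.1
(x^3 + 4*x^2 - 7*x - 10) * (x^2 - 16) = x^5 + 4*x^4 - 23*x^3 - 74*x^2 + 112*x + 160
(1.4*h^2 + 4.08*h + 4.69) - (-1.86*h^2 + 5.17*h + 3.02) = 3.26*h^2 - 1.09*h + 1.67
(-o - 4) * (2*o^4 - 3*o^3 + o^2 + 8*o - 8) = -2*o^5 - 5*o^4 + 11*o^3 - 12*o^2 - 24*o + 32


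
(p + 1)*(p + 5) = p^2 + 6*p + 5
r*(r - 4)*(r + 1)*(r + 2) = r^4 - r^3 - 10*r^2 - 8*r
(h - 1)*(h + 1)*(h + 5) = h^3 + 5*h^2 - h - 5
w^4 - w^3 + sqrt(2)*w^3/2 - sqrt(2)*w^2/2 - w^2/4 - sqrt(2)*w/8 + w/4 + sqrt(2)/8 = (w - 1)*(w - 1/2)*(w + 1/2)*(w + sqrt(2)/2)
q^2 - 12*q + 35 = (q - 7)*(q - 5)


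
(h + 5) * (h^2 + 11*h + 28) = h^3 + 16*h^2 + 83*h + 140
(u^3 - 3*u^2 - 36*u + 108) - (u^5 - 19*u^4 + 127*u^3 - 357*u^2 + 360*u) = -u^5 + 19*u^4 - 126*u^3 + 354*u^2 - 396*u + 108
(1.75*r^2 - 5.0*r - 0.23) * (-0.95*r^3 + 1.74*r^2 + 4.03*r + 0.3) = -1.6625*r^5 + 7.795*r^4 - 1.429*r^3 - 20.0252*r^2 - 2.4269*r - 0.069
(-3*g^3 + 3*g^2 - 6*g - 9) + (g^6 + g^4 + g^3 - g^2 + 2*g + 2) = g^6 + g^4 - 2*g^3 + 2*g^2 - 4*g - 7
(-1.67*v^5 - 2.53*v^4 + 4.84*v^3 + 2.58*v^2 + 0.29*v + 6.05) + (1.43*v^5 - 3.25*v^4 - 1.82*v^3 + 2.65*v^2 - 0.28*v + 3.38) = -0.24*v^5 - 5.78*v^4 + 3.02*v^3 + 5.23*v^2 + 0.00999999999999995*v + 9.43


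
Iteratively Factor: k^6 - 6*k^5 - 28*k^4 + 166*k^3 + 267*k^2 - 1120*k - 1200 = (k + 4)*(k^5 - 10*k^4 + 12*k^3 + 118*k^2 - 205*k - 300) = (k + 3)*(k + 4)*(k^4 - 13*k^3 + 51*k^2 - 35*k - 100) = (k - 5)*(k + 3)*(k + 4)*(k^3 - 8*k^2 + 11*k + 20) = (k - 5)*(k - 4)*(k + 3)*(k + 4)*(k^2 - 4*k - 5) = (k - 5)^2*(k - 4)*(k + 3)*(k + 4)*(k + 1)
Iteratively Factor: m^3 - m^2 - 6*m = (m + 2)*(m^2 - 3*m) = m*(m + 2)*(m - 3)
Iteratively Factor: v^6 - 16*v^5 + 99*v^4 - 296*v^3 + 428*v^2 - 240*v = (v - 2)*(v^5 - 14*v^4 + 71*v^3 - 154*v^2 + 120*v) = v*(v - 2)*(v^4 - 14*v^3 + 71*v^2 - 154*v + 120) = v*(v - 4)*(v - 2)*(v^3 - 10*v^2 + 31*v - 30) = v*(v - 4)*(v - 3)*(v - 2)*(v^2 - 7*v + 10) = v*(v - 5)*(v - 4)*(v - 3)*(v - 2)*(v - 2)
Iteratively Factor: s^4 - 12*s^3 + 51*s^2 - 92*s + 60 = (s - 3)*(s^3 - 9*s^2 + 24*s - 20) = (s - 3)*(s - 2)*(s^2 - 7*s + 10) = (s - 5)*(s - 3)*(s - 2)*(s - 2)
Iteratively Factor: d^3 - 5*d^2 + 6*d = (d - 3)*(d^2 - 2*d) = d*(d - 3)*(d - 2)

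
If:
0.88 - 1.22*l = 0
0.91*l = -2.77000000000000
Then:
No Solution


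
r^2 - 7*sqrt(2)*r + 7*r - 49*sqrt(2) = (r + 7)*(r - 7*sqrt(2))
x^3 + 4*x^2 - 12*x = x*(x - 2)*(x + 6)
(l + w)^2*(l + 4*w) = l^3 + 6*l^2*w + 9*l*w^2 + 4*w^3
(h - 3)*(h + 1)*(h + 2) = h^3 - 7*h - 6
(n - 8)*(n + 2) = n^2 - 6*n - 16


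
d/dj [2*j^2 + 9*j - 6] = 4*j + 9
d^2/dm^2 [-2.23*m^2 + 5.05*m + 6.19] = -4.46000000000000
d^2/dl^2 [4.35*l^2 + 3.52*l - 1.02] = 8.70000000000000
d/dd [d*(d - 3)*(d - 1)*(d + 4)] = 4*d^3 - 26*d + 12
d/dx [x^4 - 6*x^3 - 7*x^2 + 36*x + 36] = 4*x^3 - 18*x^2 - 14*x + 36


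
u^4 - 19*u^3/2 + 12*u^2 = u^2*(u - 8)*(u - 3/2)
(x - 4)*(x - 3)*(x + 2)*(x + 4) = x^4 - x^3 - 22*x^2 + 16*x + 96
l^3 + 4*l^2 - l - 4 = (l - 1)*(l + 1)*(l + 4)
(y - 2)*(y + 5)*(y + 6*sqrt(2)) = y^3 + 3*y^2 + 6*sqrt(2)*y^2 - 10*y + 18*sqrt(2)*y - 60*sqrt(2)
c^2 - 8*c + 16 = (c - 4)^2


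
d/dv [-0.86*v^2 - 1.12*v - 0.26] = -1.72*v - 1.12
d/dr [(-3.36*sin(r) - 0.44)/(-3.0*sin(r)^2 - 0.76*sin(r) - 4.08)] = (-10.08*sin(r)^2 - 2.64*sin(r) + 13.3744)*cos(r)/(9.0*sin(r)^4 + 4.56*sin(r)^3 + 25.0576*sin(r)^2 + 6.2016*sin(r) + 16.6464)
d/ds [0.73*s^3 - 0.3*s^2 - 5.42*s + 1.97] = 2.19*s^2 - 0.6*s - 5.42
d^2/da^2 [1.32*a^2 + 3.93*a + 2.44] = 2.64000000000000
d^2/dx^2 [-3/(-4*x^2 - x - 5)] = 6*(-16*x^2 - 4*x + (8*x + 1)^2 - 20)/(4*x^2 + x + 5)^3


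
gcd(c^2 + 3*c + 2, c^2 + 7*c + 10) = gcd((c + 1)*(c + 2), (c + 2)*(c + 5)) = c + 2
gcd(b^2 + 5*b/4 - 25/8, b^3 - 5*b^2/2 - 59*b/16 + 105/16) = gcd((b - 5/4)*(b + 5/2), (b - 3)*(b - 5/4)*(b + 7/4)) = b - 5/4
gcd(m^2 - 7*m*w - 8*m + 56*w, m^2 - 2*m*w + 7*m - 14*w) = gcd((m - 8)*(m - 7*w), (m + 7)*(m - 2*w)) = 1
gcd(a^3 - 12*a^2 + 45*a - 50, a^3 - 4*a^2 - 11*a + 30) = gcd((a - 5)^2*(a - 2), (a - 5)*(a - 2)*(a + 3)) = a^2 - 7*a + 10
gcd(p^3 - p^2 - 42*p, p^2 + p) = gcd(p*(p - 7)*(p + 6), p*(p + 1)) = p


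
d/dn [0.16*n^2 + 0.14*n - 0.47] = 0.32*n + 0.14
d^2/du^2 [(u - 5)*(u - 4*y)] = 2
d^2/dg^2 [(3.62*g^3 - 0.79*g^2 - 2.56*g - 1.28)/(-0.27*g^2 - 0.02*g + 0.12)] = (4.44089209850063e-16*g^5 - 5.55111512312578e-17*g^4 + 0.127244000000001*g^3 + 0.765576*g^2 + 0.226368*g + 0.119008)/(0.019683*g^6 + 0.004374*g^5 - 0.02592*g^4 - 0.00388*g^3 + 0.01152*g^2 + 0.000864*g - 0.001728)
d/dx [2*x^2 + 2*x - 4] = 4*x + 2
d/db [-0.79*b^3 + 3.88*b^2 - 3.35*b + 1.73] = -2.37*b^2 + 7.76*b - 3.35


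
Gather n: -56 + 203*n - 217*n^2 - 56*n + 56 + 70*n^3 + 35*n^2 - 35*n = 70*n^3 - 182*n^2 + 112*n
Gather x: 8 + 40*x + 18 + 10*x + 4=50*x + 30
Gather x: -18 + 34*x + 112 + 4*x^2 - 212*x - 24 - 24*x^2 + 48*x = -20*x^2 - 130*x + 70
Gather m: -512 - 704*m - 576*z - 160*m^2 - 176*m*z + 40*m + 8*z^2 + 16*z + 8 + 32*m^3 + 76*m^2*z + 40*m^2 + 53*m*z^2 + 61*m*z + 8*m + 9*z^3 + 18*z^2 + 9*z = 32*m^3 + m^2*(76*z - 120) + m*(53*z^2 - 115*z - 656) + 9*z^3 + 26*z^2 - 551*z - 504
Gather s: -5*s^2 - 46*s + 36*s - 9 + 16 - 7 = -5*s^2 - 10*s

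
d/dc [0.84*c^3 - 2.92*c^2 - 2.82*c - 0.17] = 2.52*c^2 - 5.84*c - 2.82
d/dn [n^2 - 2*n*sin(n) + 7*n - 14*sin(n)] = -2*n*cos(n) + 2*n - 2*sin(n) - 14*cos(n) + 7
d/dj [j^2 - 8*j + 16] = 2*j - 8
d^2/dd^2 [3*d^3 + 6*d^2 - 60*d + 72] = 18*d + 12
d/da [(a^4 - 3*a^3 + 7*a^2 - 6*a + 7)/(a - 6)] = (3*a^4 - 30*a^3 + 61*a^2 - 84*a + 29)/(a^2 - 12*a + 36)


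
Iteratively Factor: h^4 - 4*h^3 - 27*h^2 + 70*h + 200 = (h + 2)*(h^3 - 6*h^2 - 15*h + 100) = (h - 5)*(h + 2)*(h^2 - h - 20) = (h - 5)^2*(h + 2)*(h + 4)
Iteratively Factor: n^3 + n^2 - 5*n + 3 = (n + 3)*(n^2 - 2*n + 1) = (n - 1)*(n + 3)*(n - 1)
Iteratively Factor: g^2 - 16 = (g + 4)*(g - 4)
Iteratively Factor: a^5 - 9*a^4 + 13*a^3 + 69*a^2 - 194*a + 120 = (a - 4)*(a^4 - 5*a^3 - 7*a^2 + 41*a - 30) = (a - 4)*(a - 2)*(a^3 - 3*a^2 - 13*a + 15) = (a - 4)*(a - 2)*(a + 3)*(a^2 - 6*a + 5) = (a - 5)*(a - 4)*(a - 2)*(a + 3)*(a - 1)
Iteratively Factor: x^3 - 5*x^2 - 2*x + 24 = (x - 4)*(x^2 - x - 6) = (x - 4)*(x - 3)*(x + 2)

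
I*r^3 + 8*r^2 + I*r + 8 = (r - 8*I)*(r + I)*(I*r + 1)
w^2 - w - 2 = (w - 2)*(w + 1)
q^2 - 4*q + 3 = (q - 3)*(q - 1)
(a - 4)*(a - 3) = a^2 - 7*a + 12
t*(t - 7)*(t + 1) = t^3 - 6*t^2 - 7*t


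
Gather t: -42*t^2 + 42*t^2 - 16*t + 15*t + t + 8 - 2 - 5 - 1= 0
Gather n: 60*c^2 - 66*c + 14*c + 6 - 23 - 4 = 60*c^2 - 52*c - 21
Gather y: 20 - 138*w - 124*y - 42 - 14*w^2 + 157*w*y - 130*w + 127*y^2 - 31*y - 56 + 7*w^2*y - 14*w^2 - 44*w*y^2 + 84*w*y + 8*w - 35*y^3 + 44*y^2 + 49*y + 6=-28*w^2 - 260*w - 35*y^3 + y^2*(171 - 44*w) + y*(7*w^2 + 241*w - 106) - 72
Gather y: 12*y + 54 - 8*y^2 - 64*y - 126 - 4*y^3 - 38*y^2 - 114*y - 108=-4*y^3 - 46*y^2 - 166*y - 180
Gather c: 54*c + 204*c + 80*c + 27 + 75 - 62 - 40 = 338*c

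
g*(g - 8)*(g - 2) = g^3 - 10*g^2 + 16*g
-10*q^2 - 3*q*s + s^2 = (-5*q + s)*(2*q + s)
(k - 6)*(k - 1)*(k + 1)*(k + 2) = k^4 - 4*k^3 - 13*k^2 + 4*k + 12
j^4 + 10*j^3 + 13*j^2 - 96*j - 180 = (j - 3)*(j + 2)*(j + 5)*(j + 6)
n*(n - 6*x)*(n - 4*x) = n^3 - 10*n^2*x + 24*n*x^2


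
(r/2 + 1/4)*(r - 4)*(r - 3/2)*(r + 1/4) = r^4/2 - 19*r^3/8 + r^2 + 61*r/32 + 3/8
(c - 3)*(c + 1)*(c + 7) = c^3 + 5*c^2 - 17*c - 21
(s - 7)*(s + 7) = s^2 - 49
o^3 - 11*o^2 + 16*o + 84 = (o - 7)*(o - 6)*(o + 2)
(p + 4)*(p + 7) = p^2 + 11*p + 28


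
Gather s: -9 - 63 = -72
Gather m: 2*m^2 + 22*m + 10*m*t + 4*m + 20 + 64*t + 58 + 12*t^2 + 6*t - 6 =2*m^2 + m*(10*t + 26) + 12*t^2 + 70*t + 72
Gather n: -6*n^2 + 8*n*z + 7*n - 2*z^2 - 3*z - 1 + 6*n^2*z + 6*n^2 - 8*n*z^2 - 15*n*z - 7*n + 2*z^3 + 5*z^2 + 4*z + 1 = 6*n^2*z + n*(-8*z^2 - 7*z) + 2*z^3 + 3*z^2 + z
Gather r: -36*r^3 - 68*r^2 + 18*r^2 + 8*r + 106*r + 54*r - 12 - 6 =-36*r^3 - 50*r^2 + 168*r - 18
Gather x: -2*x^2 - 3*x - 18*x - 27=-2*x^2 - 21*x - 27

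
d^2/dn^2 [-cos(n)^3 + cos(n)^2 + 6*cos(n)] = -21*cos(n)/4 - 2*cos(2*n) + 9*cos(3*n)/4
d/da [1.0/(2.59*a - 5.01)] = -2.59/(2.59*a - 5.01)^2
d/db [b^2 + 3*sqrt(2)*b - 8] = 2*b + 3*sqrt(2)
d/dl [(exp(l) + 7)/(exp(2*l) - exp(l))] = (-exp(2*l) - 14*exp(l) + 7)*exp(-l)/(exp(2*l) - 2*exp(l) + 1)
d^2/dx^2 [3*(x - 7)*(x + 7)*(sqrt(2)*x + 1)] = 18*sqrt(2)*x + 6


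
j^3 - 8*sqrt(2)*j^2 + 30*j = j*(j - 5*sqrt(2))*(j - 3*sqrt(2))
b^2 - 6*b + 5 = (b - 5)*(b - 1)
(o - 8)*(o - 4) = o^2 - 12*o + 32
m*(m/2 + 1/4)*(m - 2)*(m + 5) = m^4/2 + 7*m^3/4 - 17*m^2/4 - 5*m/2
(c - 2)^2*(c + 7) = c^3 + 3*c^2 - 24*c + 28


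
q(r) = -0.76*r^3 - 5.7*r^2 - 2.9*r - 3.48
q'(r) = -2.28*r^2 - 11.4*r - 2.9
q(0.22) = -4.40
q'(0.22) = -5.52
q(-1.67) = -10.99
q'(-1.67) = 9.78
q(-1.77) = -11.99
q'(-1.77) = 10.13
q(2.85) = -75.64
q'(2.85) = -53.91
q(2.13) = -42.86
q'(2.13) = -37.53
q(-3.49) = -30.48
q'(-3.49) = 9.12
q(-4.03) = -34.62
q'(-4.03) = 6.01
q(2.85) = -75.64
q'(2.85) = -53.91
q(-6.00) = -27.12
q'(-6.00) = -16.58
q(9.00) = -1045.32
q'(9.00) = -290.18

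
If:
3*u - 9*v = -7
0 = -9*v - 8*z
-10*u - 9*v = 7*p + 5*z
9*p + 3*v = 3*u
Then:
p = -749/2739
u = -175/2739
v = 2072/2739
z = -777/913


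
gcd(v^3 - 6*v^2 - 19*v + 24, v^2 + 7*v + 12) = v + 3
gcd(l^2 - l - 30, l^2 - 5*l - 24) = 1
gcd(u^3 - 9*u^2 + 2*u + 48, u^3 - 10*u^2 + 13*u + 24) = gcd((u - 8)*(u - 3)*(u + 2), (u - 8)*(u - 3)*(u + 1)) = u^2 - 11*u + 24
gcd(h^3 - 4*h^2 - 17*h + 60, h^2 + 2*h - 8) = h + 4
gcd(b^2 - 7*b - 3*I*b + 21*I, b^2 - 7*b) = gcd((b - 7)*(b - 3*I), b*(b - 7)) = b - 7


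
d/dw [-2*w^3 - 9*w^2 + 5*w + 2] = -6*w^2 - 18*w + 5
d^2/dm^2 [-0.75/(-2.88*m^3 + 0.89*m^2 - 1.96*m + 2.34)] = ((1.335 - 12.96*m)*(2.88*m^3 - 0.89*m^2 + 1.96*m - 2.34) + 0.75*(8.64*m^2 - 1.78*m + 1.96)*(17.28*m^2 - 3.56*m + 3.92))/(2.88*m^3 - 0.89*m^2 + 1.96*m - 2.34)^3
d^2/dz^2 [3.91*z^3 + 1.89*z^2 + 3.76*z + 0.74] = 23.46*z + 3.78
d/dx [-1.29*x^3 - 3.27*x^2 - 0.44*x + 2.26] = -3.87*x^2 - 6.54*x - 0.44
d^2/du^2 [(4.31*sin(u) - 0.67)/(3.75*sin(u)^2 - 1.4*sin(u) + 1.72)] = (-60.609375*sin(u)^5 + 15.06*sin(u)^4 + 277.46325*sin(u)^3 - 82.88253*sin(u)^2 - 156.829344*sin(u) + 26.77356)/(52.734375*sin(u)^6 - 59.0625*sin(u)^5 + 94.6125*sin(u)^4 - 56.924*sin(u)^3 + 43.3956*sin(u)^2 - 12.42528*sin(u) + 5.088448)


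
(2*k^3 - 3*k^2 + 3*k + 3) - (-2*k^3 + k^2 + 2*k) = 4*k^3 - 4*k^2 + k + 3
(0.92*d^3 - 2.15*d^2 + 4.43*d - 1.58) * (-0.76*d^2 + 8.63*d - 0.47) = -0.6992*d^5 + 9.5736*d^4 - 22.3537*d^3 + 40.4422*d^2 - 15.7175*d + 0.7426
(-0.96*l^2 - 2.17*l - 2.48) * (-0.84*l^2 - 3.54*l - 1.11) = 0.8064*l^4 + 5.2212*l^3 + 10.8306*l^2 + 11.1879*l + 2.7528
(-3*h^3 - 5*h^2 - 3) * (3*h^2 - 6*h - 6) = -9*h^5 + 3*h^4 + 48*h^3 + 21*h^2 + 18*h + 18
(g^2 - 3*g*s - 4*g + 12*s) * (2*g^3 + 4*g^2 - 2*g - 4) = 2*g^5 - 6*g^4*s - 4*g^4 + 12*g^3*s - 18*g^3 + 54*g^2*s + 4*g^2 - 12*g*s + 16*g - 48*s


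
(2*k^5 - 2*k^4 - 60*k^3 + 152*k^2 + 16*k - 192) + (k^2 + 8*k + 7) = 2*k^5 - 2*k^4 - 60*k^3 + 153*k^2 + 24*k - 185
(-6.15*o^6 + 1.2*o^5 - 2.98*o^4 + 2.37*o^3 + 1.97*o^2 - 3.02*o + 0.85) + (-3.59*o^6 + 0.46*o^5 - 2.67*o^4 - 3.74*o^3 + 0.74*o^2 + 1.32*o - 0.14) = -9.74*o^6 + 1.66*o^5 - 5.65*o^4 - 1.37*o^3 + 2.71*o^2 - 1.7*o + 0.71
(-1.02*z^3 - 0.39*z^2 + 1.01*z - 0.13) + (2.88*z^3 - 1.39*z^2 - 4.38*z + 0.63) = 1.86*z^3 - 1.78*z^2 - 3.37*z + 0.5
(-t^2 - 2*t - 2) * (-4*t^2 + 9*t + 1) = 4*t^4 - t^3 - 11*t^2 - 20*t - 2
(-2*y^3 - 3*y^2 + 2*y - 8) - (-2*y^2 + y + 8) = -2*y^3 - y^2 + y - 16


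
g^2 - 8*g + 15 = (g - 5)*(g - 3)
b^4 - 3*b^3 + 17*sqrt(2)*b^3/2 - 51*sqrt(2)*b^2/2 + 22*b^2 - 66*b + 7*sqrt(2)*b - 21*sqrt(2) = (b - 3)*(b + sqrt(2)/2)*(b + sqrt(2))*(b + 7*sqrt(2))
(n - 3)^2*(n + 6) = n^3 - 27*n + 54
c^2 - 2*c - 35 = (c - 7)*(c + 5)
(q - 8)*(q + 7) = q^2 - q - 56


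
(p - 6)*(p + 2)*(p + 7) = p^3 + 3*p^2 - 40*p - 84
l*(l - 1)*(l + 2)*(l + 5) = l^4 + 6*l^3 + 3*l^2 - 10*l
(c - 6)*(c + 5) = c^2 - c - 30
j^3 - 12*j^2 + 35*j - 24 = (j - 8)*(j - 3)*(j - 1)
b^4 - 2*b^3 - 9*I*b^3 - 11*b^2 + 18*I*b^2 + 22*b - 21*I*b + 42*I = (b - 2)*(b - 7*I)*(b - 3*I)*(b + I)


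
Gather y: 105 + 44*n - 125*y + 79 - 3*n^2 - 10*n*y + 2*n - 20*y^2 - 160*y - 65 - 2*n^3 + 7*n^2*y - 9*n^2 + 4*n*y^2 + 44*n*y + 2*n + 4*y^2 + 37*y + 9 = -2*n^3 - 12*n^2 + 48*n + y^2*(4*n - 16) + y*(7*n^2 + 34*n - 248) + 128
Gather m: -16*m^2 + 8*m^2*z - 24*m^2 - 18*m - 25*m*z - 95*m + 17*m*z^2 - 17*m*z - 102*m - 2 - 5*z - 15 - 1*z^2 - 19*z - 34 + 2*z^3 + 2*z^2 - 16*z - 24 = m^2*(8*z - 40) + m*(17*z^2 - 42*z - 215) + 2*z^3 + z^2 - 40*z - 75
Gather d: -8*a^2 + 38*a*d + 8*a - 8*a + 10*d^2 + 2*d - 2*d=-8*a^2 + 38*a*d + 10*d^2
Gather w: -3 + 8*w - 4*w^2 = -4*w^2 + 8*w - 3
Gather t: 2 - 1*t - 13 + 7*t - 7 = 6*t - 18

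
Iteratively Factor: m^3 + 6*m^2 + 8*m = (m + 2)*(m^2 + 4*m) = m*(m + 2)*(m + 4)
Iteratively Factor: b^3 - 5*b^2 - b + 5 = (b - 1)*(b^2 - 4*b - 5) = (b - 1)*(b + 1)*(b - 5)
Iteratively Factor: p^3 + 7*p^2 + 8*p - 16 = (p - 1)*(p^2 + 8*p + 16) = (p - 1)*(p + 4)*(p + 4)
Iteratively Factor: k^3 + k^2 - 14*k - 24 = (k + 2)*(k^2 - k - 12) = (k + 2)*(k + 3)*(k - 4)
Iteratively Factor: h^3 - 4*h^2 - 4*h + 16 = (h + 2)*(h^2 - 6*h + 8) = (h - 2)*(h + 2)*(h - 4)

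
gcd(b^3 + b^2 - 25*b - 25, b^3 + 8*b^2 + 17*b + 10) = b^2 + 6*b + 5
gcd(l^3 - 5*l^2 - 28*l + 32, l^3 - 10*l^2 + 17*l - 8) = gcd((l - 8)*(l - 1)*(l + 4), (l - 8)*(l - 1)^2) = l^2 - 9*l + 8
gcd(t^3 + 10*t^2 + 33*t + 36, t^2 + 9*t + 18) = t + 3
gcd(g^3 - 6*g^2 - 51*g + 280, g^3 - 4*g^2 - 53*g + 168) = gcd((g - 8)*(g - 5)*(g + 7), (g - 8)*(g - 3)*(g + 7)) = g^2 - g - 56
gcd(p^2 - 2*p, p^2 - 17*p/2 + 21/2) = 1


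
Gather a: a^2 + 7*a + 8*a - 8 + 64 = a^2 + 15*a + 56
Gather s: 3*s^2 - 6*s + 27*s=3*s^2 + 21*s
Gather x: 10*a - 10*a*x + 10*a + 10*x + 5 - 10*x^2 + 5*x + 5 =20*a - 10*x^2 + x*(15 - 10*a) + 10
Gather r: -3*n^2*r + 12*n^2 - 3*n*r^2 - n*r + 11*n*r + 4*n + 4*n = 12*n^2 - 3*n*r^2 + 8*n + r*(-3*n^2 + 10*n)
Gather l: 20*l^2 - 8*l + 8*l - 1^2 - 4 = 20*l^2 - 5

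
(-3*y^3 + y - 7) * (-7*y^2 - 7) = 21*y^5 + 14*y^3 + 49*y^2 - 7*y + 49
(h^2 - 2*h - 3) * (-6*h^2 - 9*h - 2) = -6*h^4 + 3*h^3 + 34*h^2 + 31*h + 6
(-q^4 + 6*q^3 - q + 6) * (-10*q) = 10*q^5 - 60*q^4 + 10*q^2 - 60*q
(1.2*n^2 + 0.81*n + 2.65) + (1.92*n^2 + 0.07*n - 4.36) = 3.12*n^2 + 0.88*n - 1.71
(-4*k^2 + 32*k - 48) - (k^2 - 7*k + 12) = -5*k^2 + 39*k - 60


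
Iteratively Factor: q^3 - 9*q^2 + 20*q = (q)*(q^2 - 9*q + 20) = q*(q - 5)*(q - 4)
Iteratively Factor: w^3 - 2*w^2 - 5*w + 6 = (w + 2)*(w^2 - 4*w + 3) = (w - 1)*(w + 2)*(w - 3)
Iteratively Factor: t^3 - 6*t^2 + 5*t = (t - 1)*(t^2 - 5*t) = (t - 5)*(t - 1)*(t)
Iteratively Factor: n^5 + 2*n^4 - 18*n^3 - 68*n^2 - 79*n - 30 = (n + 3)*(n^4 - n^3 - 15*n^2 - 23*n - 10) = (n + 2)*(n + 3)*(n^3 - 3*n^2 - 9*n - 5) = (n + 1)*(n + 2)*(n + 3)*(n^2 - 4*n - 5) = (n + 1)^2*(n + 2)*(n + 3)*(n - 5)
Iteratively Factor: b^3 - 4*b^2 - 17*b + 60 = (b - 3)*(b^2 - b - 20) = (b - 5)*(b - 3)*(b + 4)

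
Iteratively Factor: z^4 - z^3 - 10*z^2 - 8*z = (z - 4)*(z^3 + 3*z^2 + 2*z) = (z - 4)*(z + 1)*(z^2 + 2*z) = z*(z - 4)*(z + 1)*(z + 2)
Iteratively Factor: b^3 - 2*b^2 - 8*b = (b + 2)*(b^2 - 4*b) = b*(b + 2)*(b - 4)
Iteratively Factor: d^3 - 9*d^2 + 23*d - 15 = (d - 1)*(d^2 - 8*d + 15) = (d - 5)*(d - 1)*(d - 3)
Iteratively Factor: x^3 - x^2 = (x)*(x^2 - x) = x^2*(x - 1)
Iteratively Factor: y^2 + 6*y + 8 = (y + 2)*(y + 4)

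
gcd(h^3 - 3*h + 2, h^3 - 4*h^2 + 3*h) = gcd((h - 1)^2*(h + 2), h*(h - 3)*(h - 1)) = h - 1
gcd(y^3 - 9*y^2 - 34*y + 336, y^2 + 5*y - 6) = y + 6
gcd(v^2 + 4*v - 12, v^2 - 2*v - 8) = 1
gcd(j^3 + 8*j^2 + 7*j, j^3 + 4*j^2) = j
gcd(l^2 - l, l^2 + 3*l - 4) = l - 1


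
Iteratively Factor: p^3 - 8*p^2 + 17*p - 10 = (p - 2)*(p^2 - 6*p + 5) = (p - 5)*(p - 2)*(p - 1)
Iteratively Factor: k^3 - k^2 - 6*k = (k)*(k^2 - k - 6) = k*(k - 3)*(k + 2)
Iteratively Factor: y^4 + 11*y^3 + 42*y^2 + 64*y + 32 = (y + 1)*(y^3 + 10*y^2 + 32*y + 32) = (y + 1)*(y + 4)*(y^2 + 6*y + 8) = (y + 1)*(y + 2)*(y + 4)*(y + 4)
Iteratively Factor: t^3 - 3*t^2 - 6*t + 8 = (t + 2)*(t^2 - 5*t + 4) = (t - 4)*(t + 2)*(t - 1)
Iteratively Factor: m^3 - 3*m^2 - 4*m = (m - 4)*(m^2 + m) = (m - 4)*(m + 1)*(m)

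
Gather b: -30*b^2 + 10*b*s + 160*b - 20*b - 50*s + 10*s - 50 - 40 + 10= -30*b^2 + b*(10*s + 140) - 40*s - 80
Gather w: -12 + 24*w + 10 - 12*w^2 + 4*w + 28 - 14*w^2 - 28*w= 26 - 26*w^2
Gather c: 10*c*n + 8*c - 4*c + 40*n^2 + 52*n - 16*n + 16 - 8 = c*(10*n + 4) + 40*n^2 + 36*n + 8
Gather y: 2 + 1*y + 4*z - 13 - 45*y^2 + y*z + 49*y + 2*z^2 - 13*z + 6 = -45*y^2 + y*(z + 50) + 2*z^2 - 9*z - 5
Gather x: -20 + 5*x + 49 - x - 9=4*x + 20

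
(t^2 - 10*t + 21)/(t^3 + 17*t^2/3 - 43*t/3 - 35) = 3*(t - 7)/(3*t^2 + 26*t + 35)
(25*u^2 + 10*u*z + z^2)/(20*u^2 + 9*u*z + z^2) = (5*u + z)/(4*u + z)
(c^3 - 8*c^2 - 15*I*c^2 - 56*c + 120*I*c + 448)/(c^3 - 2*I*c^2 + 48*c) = (c^2 - c*(8 + 7*I) + 56*I)/(c*(c + 6*I))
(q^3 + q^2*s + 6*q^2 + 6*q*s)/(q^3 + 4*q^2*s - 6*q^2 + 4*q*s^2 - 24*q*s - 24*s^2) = q*(q^2 + q*s + 6*q + 6*s)/(q^3 + 4*q^2*s - 6*q^2 + 4*q*s^2 - 24*q*s - 24*s^2)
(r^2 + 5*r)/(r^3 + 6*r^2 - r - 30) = r/(r^2 + r - 6)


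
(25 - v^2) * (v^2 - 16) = -v^4 + 41*v^2 - 400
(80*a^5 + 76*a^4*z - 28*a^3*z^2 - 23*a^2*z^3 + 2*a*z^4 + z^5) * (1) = 80*a^5 + 76*a^4*z - 28*a^3*z^2 - 23*a^2*z^3 + 2*a*z^4 + z^5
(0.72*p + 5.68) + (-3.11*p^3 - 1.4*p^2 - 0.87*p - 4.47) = -3.11*p^3 - 1.4*p^2 - 0.15*p + 1.21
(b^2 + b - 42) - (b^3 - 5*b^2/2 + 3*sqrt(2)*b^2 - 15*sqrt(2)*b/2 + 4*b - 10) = -b^3 - 3*sqrt(2)*b^2 + 7*b^2/2 - 3*b + 15*sqrt(2)*b/2 - 32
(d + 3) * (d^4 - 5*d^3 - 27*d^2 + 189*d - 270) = d^5 - 2*d^4 - 42*d^3 + 108*d^2 + 297*d - 810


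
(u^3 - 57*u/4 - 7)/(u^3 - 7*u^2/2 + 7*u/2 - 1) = (4*u^3 - 57*u - 28)/(2*(2*u^3 - 7*u^2 + 7*u - 2))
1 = 1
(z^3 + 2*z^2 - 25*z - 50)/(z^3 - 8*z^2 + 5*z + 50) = (z + 5)/(z - 5)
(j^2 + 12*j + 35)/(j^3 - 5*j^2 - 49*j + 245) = (j + 5)/(j^2 - 12*j + 35)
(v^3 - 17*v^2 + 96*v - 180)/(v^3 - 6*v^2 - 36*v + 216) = (v - 5)/(v + 6)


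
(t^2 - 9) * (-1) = 9 - t^2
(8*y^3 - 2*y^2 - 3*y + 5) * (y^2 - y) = 8*y^5 - 10*y^4 - y^3 + 8*y^2 - 5*y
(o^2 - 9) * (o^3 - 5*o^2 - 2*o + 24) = o^5 - 5*o^4 - 11*o^3 + 69*o^2 + 18*o - 216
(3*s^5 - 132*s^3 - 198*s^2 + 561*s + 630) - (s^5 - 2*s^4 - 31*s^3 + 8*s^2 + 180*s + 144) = 2*s^5 + 2*s^4 - 101*s^3 - 206*s^2 + 381*s + 486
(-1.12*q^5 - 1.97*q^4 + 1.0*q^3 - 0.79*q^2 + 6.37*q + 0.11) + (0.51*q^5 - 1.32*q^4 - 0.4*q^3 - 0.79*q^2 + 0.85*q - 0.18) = -0.61*q^5 - 3.29*q^4 + 0.6*q^3 - 1.58*q^2 + 7.22*q - 0.07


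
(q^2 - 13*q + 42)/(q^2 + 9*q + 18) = (q^2 - 13*q + 42)/(q^2 + 9*q + 18)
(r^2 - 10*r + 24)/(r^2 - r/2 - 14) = 2*(r - 6)/(2*r + 7)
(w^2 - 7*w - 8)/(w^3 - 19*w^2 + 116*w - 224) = (w + 1)/(w^2 - 11*w + 28)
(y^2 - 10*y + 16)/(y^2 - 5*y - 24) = (y - 2)/(y + 3)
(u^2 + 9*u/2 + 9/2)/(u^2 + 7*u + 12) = (u + 3/2)/(u + 4)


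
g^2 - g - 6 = (g - 3)*(g + 2)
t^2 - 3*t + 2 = (t - 2)*(t - 1)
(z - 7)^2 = z^2 - 14*z + 49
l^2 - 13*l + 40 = (l - 8)*(l - 5)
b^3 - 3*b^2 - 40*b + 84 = (b - 7)*(b - 2)*(b + 6)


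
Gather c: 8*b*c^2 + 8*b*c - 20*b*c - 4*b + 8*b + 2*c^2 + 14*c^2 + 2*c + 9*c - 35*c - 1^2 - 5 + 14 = 4*b + c^2*(8*b + 16) + c*(-12*b - 24) + 8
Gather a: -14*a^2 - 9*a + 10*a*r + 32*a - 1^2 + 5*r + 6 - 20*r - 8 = -14*a^2 + a*(10*r + 23) - 15*r - 3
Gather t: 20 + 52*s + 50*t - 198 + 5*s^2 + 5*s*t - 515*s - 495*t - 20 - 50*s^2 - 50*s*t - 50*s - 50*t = -45*s^2 - 513*s + t*(-45*s - 495) - 198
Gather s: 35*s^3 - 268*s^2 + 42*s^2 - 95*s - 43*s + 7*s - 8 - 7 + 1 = 35*s^3 - 226*s^2 - 131*s - 14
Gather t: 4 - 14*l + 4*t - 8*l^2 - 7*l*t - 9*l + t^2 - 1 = -8*l^2 - 23*l + t^2 + t*(4 - 7*l) + 3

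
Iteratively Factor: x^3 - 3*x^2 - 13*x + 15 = (x - 5)*(x^2 + 2*x - 3) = (x - 5)*(x + 3)*(x - 1)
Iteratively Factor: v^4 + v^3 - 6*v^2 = (v)*(v^3 + v^2 - 6*v) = v*(v - 2)*(v^2 + 3*v) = v^2*(v - 2)*(v + 3)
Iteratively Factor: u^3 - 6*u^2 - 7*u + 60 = (u - 4)*(u^2 - 2*u - 15) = (u - 4)*(u + 3)*(u - 5)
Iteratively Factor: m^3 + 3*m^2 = (m)*(m^2 + 3*m) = m*(m + 3)*(m)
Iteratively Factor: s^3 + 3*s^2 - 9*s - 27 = (s - 3)*(s^2 + 6*s + 9) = (s - 3)*(s + 3)*(s + 3)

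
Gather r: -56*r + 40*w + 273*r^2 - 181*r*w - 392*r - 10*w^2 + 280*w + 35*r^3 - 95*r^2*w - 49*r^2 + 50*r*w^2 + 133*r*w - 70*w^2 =35*r^3 + r^2*(224 - 95*w) + r*(50*w^2 - 48*w - 448) - 80*w^2 + 320*w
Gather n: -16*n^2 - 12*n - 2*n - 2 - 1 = -16*n^2 - 14*n - 3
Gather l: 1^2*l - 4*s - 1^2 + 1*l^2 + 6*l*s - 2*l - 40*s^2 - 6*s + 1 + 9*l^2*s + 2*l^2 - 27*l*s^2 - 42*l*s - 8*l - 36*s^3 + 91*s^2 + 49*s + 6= l^2*(9*s + 3) + l*(-27*s^2 - 36*s - 9) - 36*s^3 + 51*s^2 + 39*s + 6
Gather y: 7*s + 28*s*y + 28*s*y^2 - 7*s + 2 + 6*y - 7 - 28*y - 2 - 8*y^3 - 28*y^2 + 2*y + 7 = -8*y^3 + y^2*(28*s - 28) + y*(28*s - 20)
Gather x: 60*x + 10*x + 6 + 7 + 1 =70*x + 14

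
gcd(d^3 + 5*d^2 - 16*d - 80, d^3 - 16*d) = d^2 - 16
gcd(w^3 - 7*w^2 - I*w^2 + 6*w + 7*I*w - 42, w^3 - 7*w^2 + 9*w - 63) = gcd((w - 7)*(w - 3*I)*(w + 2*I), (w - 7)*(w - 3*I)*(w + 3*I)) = w^2 + w*(-7 - 3*I) + 21*I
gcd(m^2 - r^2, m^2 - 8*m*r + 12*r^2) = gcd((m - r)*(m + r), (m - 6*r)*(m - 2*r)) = 1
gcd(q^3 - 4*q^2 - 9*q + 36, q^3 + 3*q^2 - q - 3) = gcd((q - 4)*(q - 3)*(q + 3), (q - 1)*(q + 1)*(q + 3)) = q + 3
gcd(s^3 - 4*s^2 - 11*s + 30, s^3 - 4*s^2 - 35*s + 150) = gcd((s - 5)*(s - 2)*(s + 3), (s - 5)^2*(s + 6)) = s - 5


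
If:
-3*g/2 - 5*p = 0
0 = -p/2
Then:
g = 0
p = 0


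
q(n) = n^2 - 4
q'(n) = 2*n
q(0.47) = -3.78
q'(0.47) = 0.94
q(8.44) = 67.23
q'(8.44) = 16.88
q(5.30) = 24.09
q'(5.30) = 10.60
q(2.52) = 2.35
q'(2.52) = 5.04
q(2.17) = 0.71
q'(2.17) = 4.34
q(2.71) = 3.34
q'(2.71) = 5.42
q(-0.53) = -3.72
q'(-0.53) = -1.06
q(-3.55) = 8.60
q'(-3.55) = -7.10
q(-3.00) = 5.00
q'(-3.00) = -6.00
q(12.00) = 140.00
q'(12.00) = 24.00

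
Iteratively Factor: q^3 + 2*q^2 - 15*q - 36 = (q + 3)*(q^2 - q - 12) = (q + 3)^2*(q - 4)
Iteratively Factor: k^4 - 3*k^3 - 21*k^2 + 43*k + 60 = (k - 5)*(k^3 + 2*k^2 - 11*k - 12) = (k - 5)*(k + 1)*(k^2 + k - 12) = (k - 5)*(k - 3)*(k + 1)*(k + 4)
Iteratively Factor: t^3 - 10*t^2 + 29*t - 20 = (t - 4)*(t^2 - 6*t + 5) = (t - 5)*(t - 4)*(t - 1)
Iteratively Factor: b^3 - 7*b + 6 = (b - 2)*(b^2 + 2*b - 3) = (b - 2)*(b + 3)*(b - 1)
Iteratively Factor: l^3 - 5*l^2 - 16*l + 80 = (l - 4)*(l^2 - l - 20) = (l - 5)*(l - 4)*(l + 4)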